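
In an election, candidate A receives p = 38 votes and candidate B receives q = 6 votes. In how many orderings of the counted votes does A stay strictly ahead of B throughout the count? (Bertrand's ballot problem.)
Strict-lead orderings = 5133856

Total orderings of the 44 votes with 38 for A: C(44, 38) = 7059052. By the Bertrand ballot formula (Cycle Lemma / reflection principle), the number of orderings in which A is strictly ahead of B throughout is (p − q)/(p + q) · C(p + q, p) = (38 − 6)/(38 + 6) · 7059052 = 5133856.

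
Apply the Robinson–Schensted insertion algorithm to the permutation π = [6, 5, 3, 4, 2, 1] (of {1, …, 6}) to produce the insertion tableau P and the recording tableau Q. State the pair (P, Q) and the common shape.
P = [1, 4] / [2] / [3] / [5] / [6];  Q = [1, 4] / [2] / [3] / [5] / [6];  common shape = (2, 1, 1, 1, 1)

Row-insert the values π_1, π_2, … into P one at a time, bumping the leftmost entry strictly greater than the inserted value down to the next row. The recording tableau Q records, in position (i, j), the step at which that cell was added to P.
  Insert 6 (step 1): P = [6];  Q = [1]
  Insert 5 (step 2): P = [5] / [6];  Q = [1] / [2]
  Insert 3 (step 3): P = [3] / [5] / [6];  Q = [1] / [2] / [3]
  Insert 4 (step 4): P = [3, 4] / [5] / [6];  Q = [1, 4] / [2] / [3]
  Insert 2 (step 5): P = [2, 4] / [3] / [5] / [6];  Q = [1, 4] / [2] / [3] / [5]
  Insert 1 (step 6): P = [1, 4] / [2] / [3] / [5] / [6];  Q = [1, 4] / [2] / [3] / [5] / [6]
Final shape: (2, 1, 1, 1, 1).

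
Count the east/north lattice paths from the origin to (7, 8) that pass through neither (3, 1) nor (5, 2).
Number of paths = 4863

Inclusion–exclusion. Total paths: C(15, 7) = 6435. Through P₁: C(4, 3)·C(11, 4) = 1320. Through P₂: C(7, 5)·C(8, 2) = 588. Since P₁ is strictly southwest of P₂, a monotone path through both must visit P₁ then P₂; paths through both = C(4, 3)·C(3, 2)·C(8, 2) = 336. Avoid both = 6435 − 1320 − 588 + 336 = 4863.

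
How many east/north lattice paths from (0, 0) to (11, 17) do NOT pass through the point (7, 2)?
Number of paths = 21334644

Total paths from (0, 0) to (11, 17): C(28, 11) = 21474180. Paths through (7, 2): (paths (0, 0) → (7, 2)) × (paths (7, 2) → (11, 17)) = C(9, 7) · C(19, 4) = 36 · 3876 = 139536. Avoidance count = 21474180 − 139536 = 21334644.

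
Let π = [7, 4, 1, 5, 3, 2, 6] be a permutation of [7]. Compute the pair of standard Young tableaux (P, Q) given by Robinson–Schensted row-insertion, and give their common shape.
P = [1, 2, 6] / [3, 5] / [4] / [7];  Q = [1, 4, 7] / [2, 5] / [3] / [6];  common shape = (3, 2, 1, 1)

Row-insert the values π_1, π_2, … into P one at a time, bumping the leftmost entry strictly greater than the inserted value down to the next row. The recording tableau Q records, in position (i, j), the step at which that cell was added to P.
  Insert 7 (step 1): P = [7];  Q = [1]
  Insert 4 (step 2): P = [4] / [7];  Q = [1] / [2]
  Insert 1 (step 3): P = [1] / [4] / [7];  Q = [1] / [2] / [3]
  Insert 5 (step 4): P = [1, 5] / [4] / [7];  Q = [1, 4] / [2] / [3]
  Insert 3 (step 5): P = [1, 3] / [4, 5] / [7];  Q = [1, 4] / [2, 5] / [3]
  Insert 2 (step 6): P = [1, 2] / [3, 5] / [4] / [7];  Q = [1, 4] / [2, 5] / [3] / [6]
  Insert 6 (step 7): P = [1, 2, 6] / [3, 5] / [4] / [7];  Q = [1, 4, 7] / [2, 5] / [3] / [6]
Final shape: (3, 2, 1, 1).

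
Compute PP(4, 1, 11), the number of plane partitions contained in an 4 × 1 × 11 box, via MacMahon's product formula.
PP(4, 1, 11) = 1365

Evaluate the triple product over i = 1..4, j = 1..1, k = 1..11. The factors are (2/1) · (3/2) · (4/3) · (5/4) · (6/5) · (7/6) · (8/7) · (9/8) · … (44 factors total). The numerators and denominators telescope so the product is an integer; carrying out the multiplication exactly gives PP(4, 1, 11) = 1365.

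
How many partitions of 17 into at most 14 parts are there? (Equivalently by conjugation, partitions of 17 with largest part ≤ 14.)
p(17, parts ≤ 14) = 293

Use the recurrence p(n, m) = p(n, m−1) + p(n−m, m): either the largest part is < m (count p(n, m−1)) or the largest part is exactly m (remove one copy of m, count p(n−m, m)). With p(0, ·) = 1 this gives p(17, parts ≤ 14) = 293. (By conjugating Young diagrams, this also counts partitions of 17 into at most 14 parts.)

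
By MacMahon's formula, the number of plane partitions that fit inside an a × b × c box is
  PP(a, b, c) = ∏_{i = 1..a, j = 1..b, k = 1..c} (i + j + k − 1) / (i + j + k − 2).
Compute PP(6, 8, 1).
PP(6, 8, 1) = 3003

Evaluate the triple product over i = 1..6, j = 1..8, k = 1..1. The factors are (2/1) · (3/2) · (4/3) · (5/4) · (6/5) · (7/6) · (8/7) · (9/8) · … (48 factors total). The numerators and denominators telescope so the product is an integer; carrying out the multiplication exactly gives PP(6, 8, 1) = 3003.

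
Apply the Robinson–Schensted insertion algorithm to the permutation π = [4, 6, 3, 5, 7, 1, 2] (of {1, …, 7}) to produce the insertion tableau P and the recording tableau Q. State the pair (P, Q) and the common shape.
P = [1, 2, 7] / [3, 5] / [4, 6];  Q = [1, 2, 5] / [3, 4] / [6, 7];  common shape = (3, 2, 2)

Row-insert the values π_1, π_2, … into P one at a time, bumping the leftmost entry strictly greater than the inserted value down to the next row. The recording tableau Q records, in position (i, j), the step at which that cell was added to P.
  Insert 4 (step 1): P = [4];  Q = [1]
  Insert 6 (step 2): P = [4, 6];  Q = [1, 2]
  Insert 3 (step 3): P = [3, 6] / [4];  Q = [1, 2] / [3]
  Insert 5 (step 4): P = [3, 5] / [4, 6];  Q = [1, 2] / [3, 4]
  Insert 7 (step 5): P = [3, 5, 7] / [4, 6];  Q = [1, 2, 5] / [3, 4]
  Insert 1 (step 6): P = [1, 5, 7] / [3, 6] / [4];  Q = [1, 2, 5] / [3, 4] / [6]
  Insert 2 (step 7): P = [1, 2, 7] / [3, 5] / [4, 6];  Q = [1, 2, 5] / [3, 4] / [6, 7]
Final shape: (3, 2, 2).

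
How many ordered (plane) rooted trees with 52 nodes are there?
C_51 = 7684785670514316385230816156

These ordered rooted trees are counted by the Catalan number C_n = (1/(n + 1)) · C(2n, n). For n = 51: C_51 = (1/52) · C(102, 51) = 399608854866744452032002440112/52 = 7684785670514316385230816156.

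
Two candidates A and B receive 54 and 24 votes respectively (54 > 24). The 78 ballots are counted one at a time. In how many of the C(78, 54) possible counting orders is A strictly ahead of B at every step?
Strict-lead orderings = 30409802841532845500

Total orderings of the 78 votes with 54 for A: C(78, 54) = 79065487387985398300. By the Bertrand ballot formula (Cycle Lemma / reflection principle), the number of orderings in which A is strictly ahead of B throughout is (p − q)/(p + q) · C(p + q, p) = (54 − 24)/(54 + 24) · 79065487387985398300 = 30409802841532845500.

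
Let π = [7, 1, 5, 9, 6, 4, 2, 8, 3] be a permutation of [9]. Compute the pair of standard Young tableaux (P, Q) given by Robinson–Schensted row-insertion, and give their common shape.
P = [1, 2, 3, 8] / [4, 6] / [5, 9] / [7];  Q = [1, 3, 4, 8] / [2, 5] / [6, 9] / [7];  common shape = (4, 2, 2, 1)

Row-insert the values π_1, π_2, … into P one at a time, bumping the leftmost entry strictly greater than the inserted value down to the next row. The recording tableau Q records, in position (i, j), the step at which that cell was added to P.
  Insert 7 (step 1): P = [7];  Q = [1]
  Insert 1 (step 2): P = [1] / [7];  Q = [1] / [2]
  Insert 5 (step 3): P = [1, 5] / [7];  Q = [1, 3] / [2]
  Insert 9 (step 4): P = [1, 5, 9] / [7];  Q = [1, 3, 4] / [2]
  Insert 6 (step 5): P = [1, 5, 6] / [7, 9];  Q = [1, 3, 4] / [2, 5]
  Insert 4 (step 6): P = [1, 4, 6] / [5, 9] / [7];  Q = [1, 3, 4] / [2, 5] / [6]
  Insert 2 (step 7): P = [1, 2, 6] / [4, 9] / [5] / [7];  Q = [1, 3, 4] / [2, 5] / [6] / [7]
  Insert 8 (step 8): P = [1, 2, 6, 8] / [4, 9] / [5] / [7];  Q = [1, 3, 4, 8] / [2, 5] / [6] / [7]
  Insert 3 (step 9): P = [1, 2, 3, 8] / [4, 6] / [5, 9] / [7];  Q = [1, 3, 4, 8] / [2, 5] / [6, 9] / [7]
Final shape: (4, 2, 2, 1).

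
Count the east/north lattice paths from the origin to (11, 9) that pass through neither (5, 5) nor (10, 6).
Number of paths = 89056

Inclusion–exclusion. Total paths: C(20, 11) = 167960. Through P₁: C(10, 5)·C(10, 6) = 52920. Through P₂: C(16, 10)·C(4, 1) = 32032. Since P₁ is strictly southwest of P₂, a monotone path through both must visit P₁ then P₂; paths through both = C(10, 5)·C(6, 5)·C(4, 1) = 6048. Avoid both = 167960 − 52920 − 32032 + 6048 = 89056.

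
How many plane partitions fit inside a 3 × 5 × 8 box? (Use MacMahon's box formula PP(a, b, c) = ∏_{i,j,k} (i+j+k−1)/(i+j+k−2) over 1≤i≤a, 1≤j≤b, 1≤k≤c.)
PP(3, 5, 8) = 61408347

Evaluate the triple product over i = 1..3, j = 1..5, k = 1..8. The factors are (2/1) · (3/2) · (4/3) · (5/4) · (6/5) · (7/6) · (8/7) · (9/8) · … (120 factors total). The numerators and denominators telescope so the product is an integer; carrying out the multiplication exactly gives PP(3, 5, 8) = 61408347.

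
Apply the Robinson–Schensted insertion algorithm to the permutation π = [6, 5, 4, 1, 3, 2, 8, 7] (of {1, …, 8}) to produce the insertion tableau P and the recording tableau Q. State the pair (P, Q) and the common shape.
P = [1, 2, 7] / [3, 8] / [4] / [5] / [6];  Q = [1, 5, 7] / [2, 8] / [3] / [4] / [6];  common shape = (3, 2, 1, 1, 1)

Row-insert the values π_1, π_2, … into P one at a time, bumping the leftmost entry strictly greater than the inserted value down to the next row. The recording tableau Q records, in position (i, j), the step at which that cell was added to P.
  Insert 6 (step 1): P = [6];  Q = [1]
  Insert 5 (step 2): P = [5] / [6];  Q = [1] / [2]
  Insert 4 (step 3): P = [4] / [5] / [6];  Q = [1] / [2] / [3]
  Insert 1 (step 4): P = [1] / [4] / [5] / [6];  Q = [1] / [2] / [3] / [4]
  Insert 3 (step 5): P = [1, 3] / [4] / [5] / [6];  Q = [1, 5] / [2] / [3] / [4]
  Insert 2 (step 6): P = [1, 2] / [3] / [4] / [5] / [6];  Q = [1, 5] / [2] / [3] / [4] / [6]
  Insert 8 (step 7): P = [1, 2, 8] / [3] / [4] / [5] / [6];  Q = [1, 5, 7] / [2] / [3] / [4] / [6]
  Insert 7 (step 8): P = [1, 2, 7] / [3, 8] / [4] / [5] / [6];  Q = [1, 5, 7] / [2, 8] / [3] / [4] / [6]
Final shape: (3, 2, 1, 1, 1).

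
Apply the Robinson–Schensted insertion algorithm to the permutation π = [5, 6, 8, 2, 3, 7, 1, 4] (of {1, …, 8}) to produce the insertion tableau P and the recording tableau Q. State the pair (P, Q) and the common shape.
P = [1, 3, 4] / [2, 6, 7] / [5, 8];  Q = [1, 2, 3] / [4, 5, 6] / [7, 8];  common shape = (3, 3, 2)

Row-insert the values π_1, π_2, … into P one at a time, bumping the leftmost entry strictly greater than the inserted value down to the next row. The recording tableau Q records, in position (i, j), the step at which that cell was added to P.
  Insert 5 (step 1): P = [5];  Q = [1]
  Insert 6 (step 2): P = [5, 6];  Q = [1, 2]
  Insert 8 (step 3): P = [5, 6, 8];  Q = [1, 2, 3]
  Insert 2 (step 4): P = [2, 6, 8] / [5];  Q = [1, 2, 3] / [4]
  Insert 3 (step 5): P = [2, 3, 8] / [5, 6];  Q = [1, 2, 3] / [4, 5]
  Insert 7 (step 6): P = [2, 3, 7] / [5, 6, 8];  Q = [1, 2, 3] / [4, 5, 6]
  Insert 1 (step 7): P = [1, 3, 7] / [2, 6, 8] / [5];  Q = [1, 2, 3] / [4, 5, 6] / [7]
  Insert 4 (step 8): P = [1, 3, 4] / [2, 6, 7] / [5, 8];  Q = [1, 2, 3] / [4, 5, 6] / [7, 8]
Final shape: (3, 3, 2).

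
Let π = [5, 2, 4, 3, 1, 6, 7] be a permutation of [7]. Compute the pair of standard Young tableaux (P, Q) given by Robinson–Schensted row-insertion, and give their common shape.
P = [1, 3, 6, 7] / [2] / [4] / [5];  Q = [1, 3, 6, 7] / [2] / [4] / [5];  common shape = (4, 1, 1, 1)

Row-insert the values π_1, π_2, … into P one at a time, bumping the leftmost entry strictly greater than the inserted value down to the next row. The recording tableau Q records, in position (i, j), the step at which that cell was added to P.
  Insert 5 (step 1): P = [5];  Q = [1]
  Insert 2 (step 2): P = [2] / [5];  Q = [1] / [2]
  Insert 4 (step 3): P = [2, 4] / [5];  Q = [1, 3] / [2]
  Insert 3 (step 4): P = [2, 3] / [4] / [5];  Q = [1, 3] / [2] / [4]
  Insert 1 (step 5): P = [1, 3] / [2] / [4] / [5];  Q = [1, 3] / [2] / [4] / [5]
  Insert 6 (step 6): P = [1, 3, 6] / [2] / [4] / [5];  Q = [1, 3, 6] / [2] / [4] / [5]
  Insert 7 (step 7): P = [1, 3, 6, 7] / [2] / [4] / [5];  Q = [1, 3, 6, 7] / [2] / [4] / [5]
Final shape: (4, 1, 1, 1).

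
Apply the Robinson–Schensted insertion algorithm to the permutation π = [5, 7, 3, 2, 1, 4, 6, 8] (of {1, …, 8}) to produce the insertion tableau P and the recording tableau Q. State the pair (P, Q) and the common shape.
P = [1, 4, 6, 8] / [2, 7] / [3] / [5];  Q = [1, 2, 7, 8] / [3, 6] / [4] / [5];  common shape = (4, 2, 1, 1)

Row-insert the values π_1, π_2, … into P one at a time, bumping the leftmost entry strictly greater than the inserted value down to the next row. The recording tableau Q records, in position (i, j), the step at which that cell was added to P.
  Insert 5 (step 1): P = [5];  Q = [1]
  Insert 7 (step 2): P = [5, 7];  Q = [1, 2]
  Insert 3 (step 3): P = [3, 7] / [5];  Q = [1, 2] / [3]
  Insert 2 (step 4): P = [2, 7] / [3] / [5];  Q = [1, 2] / [3] / [4]
  Insert 1 (step 5): P = [1, 7] / [2] / [3] / [5];  Q = [1, 2] / [3] / [4] / [5]
  Insert 4 (step 6): P = [1, 4] / [2, 7] / [3] / [5];  Q = [1, 2] / [3, 6] / [4] / [5]
  Insert 6 (step 7): P = [1, 4, 6] / [2, 7] / [3] / [5];  Q = [1, 2, 7] / [3, 6] / [4] / [5]
  Insert 8 (step 8): P = [1, 4, 6, 8] / [2, 7] / [3] / [5];  Q = [1, 2, 7, 8] / [3, 6] / [4] / [5]
Final shape: (4, 2, 1, 1).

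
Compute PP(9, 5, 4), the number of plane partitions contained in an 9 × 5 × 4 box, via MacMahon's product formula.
PP(9, 5, 4) = 23029990984

Evaluate the triple product over i = 1..9, j = 1..5, k = 1..4. The factors are (2/1) · (3/2) · (4/3) · (5/4) · (3/2) · (4/3) · (5/4) · (6/5) · … (180 factors total). The numerators and denominators telescope so the product is an integer; carrying out the multiplication exactly gives PP(9, 5, 4) = 23029990984.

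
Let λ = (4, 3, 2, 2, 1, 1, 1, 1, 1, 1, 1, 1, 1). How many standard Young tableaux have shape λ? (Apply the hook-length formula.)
# SYT of shape (4, 3, 2, 2, 1, 1, 1, 1, 1, 1, 1, 1, 1) = 1574625

Hook-length formula: f^λ = n! / Π hook(c), product over all cells c of the Young diagram. For λ = (4, 3, 2, 2, 1, 1, 1, 1, 1, 1, 1, 1, 1), n = 20 boxes. Hook lengths by row (left-to-right, top-to-bottom): [16, 6, 3, 1]; [14, 4, 1]; [12, 2]; [11, 1]; [9]; [8]; [7]; [6]; [5]; [4]; [3]; [2]; [1]. Product of hooks = 1545067560960. So f^λ = 20! / 1545067560960 = 2432902008176640000 / 1545067560960 = 1574625.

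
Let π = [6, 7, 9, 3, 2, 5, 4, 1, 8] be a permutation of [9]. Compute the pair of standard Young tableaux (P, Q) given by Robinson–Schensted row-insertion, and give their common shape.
P = [1, 4, 8] / [2, 5, 9] / [3, 7] / [6];  Q = [1, 2, 3] / [4, 6, 9] / [5, 7] / [8];  common shape = (3, 3, 2, 1)

Row-insert the values π_1, π_2, … into P one at a time, bumping the leftmost entry strictly greater than the inserted value down to the next row. The recording tableau Q records, in position (i, j), the step at which that cell was added to P.
  Insert 6 (step 1): P = [6];  Q = [1]
  Insert 7 (step 2): P = [6, 7];  Q = [1, 2]
  Insert 9 (step 3): P = [6, 7, 9];  Q = [1, 2, 3]
  Insert 3 (step 4): P = [3, 7, 9] / [6];  Q = [1, 2, 3] / [4]
  Insert 2 (step 5): P = [2, 7, 9] / [3] / [6];  Q = [1, 2, 3] / [4] / [5]
  Insert 5 (step 6): P = [2, 5, 9] / [3, 7] / [6];  Q = [1, 2, 3] / [4, 6] / [5]
  Insert 4 (step 7): P = [2, 4, 9] / [3, 5] / [6, 7];  Q = [1, 2, 3] / [4, 6] / [5, 7]
  Insert 1 (step 8): P = [1, 4, 9] / [2, 5] / [3, 7] / [6];  Q = [1, 2, 3] / [4, 6] / [5, 7] / [8]
  Insert 8 (step 9): P = [1, 4, 8] / [2, 5, 9] / [3, 7] / [6];  Q = [1, 2, 3] / [4, 6, 9] / [5, 7] / [8]
Final shape: (3, 3, 2, 1).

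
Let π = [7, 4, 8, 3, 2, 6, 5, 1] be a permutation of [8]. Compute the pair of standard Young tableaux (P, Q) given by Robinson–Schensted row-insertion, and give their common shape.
P = [1, 5] / [2, 6] / [3, 8] / [4] / [7];  Q = [1, 3] / [2, 6] / [4, 7] / [5] / [8];  common shape = (2, 2, 2, 1, 1)

Row-insert the values π_1, π_2, … into P one at a time, bumping the leftmost entry strictly greater than the inserted value down to the next row. The recording tableau Q records, in position (i, j), the step at which that cell was added to P.
  Insert 7 (step 1): P = [7];  Q = [1]
  Insert 4 (step 2): P = [4] / [7];  Q = [1] / [2]
  Insert 8 (step 3): P = [4, 8] / [7];  Q = [1, 3] / [2]
  Insert 3 (step 4): P = [3, 8] / [4] / [7];  Q = [1, 3] / [2] / [4]
  Insert 2 (step 5): P = [2, 8] / [3] / [4] / [7];  Q = [1, 3] / [2] / [4] / [5]
  Insert 6 (step 6): P = [2, 6] / [3, 8] / [4] / [7];  Q = [1, 3] / [2, 6] / [4] / [5]
  Insert 5 (step 7): P = [2, 5] / [3, 6] / [4, 8] / [7];  Q = [1, 3] / [2, 6] / [4, 7] / [5]
  Insert 1 (step 8): P = [1, 5] / [2, 6] / [3, 8] / [4] / [7];  Q = [1, 3] / [2, 6] / [4, 7] / [5] / [8]
Final shape: (2, 2, 2, 1, 1).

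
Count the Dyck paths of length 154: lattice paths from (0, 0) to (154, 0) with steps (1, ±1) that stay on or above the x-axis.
C_77 = 18793142726809884575211361279087545193250040

These Dyck paths are counted by the Catalan number C_n = (1/(n + 1)) · C(2n, n). For n = 77: C_77 = (1/78) · C(154, 77) = 1465865132691170996866486179768828525073503120/78 = 18793142726809884575211361279087545193250040.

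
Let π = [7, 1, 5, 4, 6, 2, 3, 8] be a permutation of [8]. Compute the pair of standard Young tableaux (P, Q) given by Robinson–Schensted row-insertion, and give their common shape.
P = [1, 2, 3, 8] / [4, 6] / [5] / [7];  Q = [1, 3, 5, 8] / [2, 7] / [4] / [6];  common shape = (4, 2, 1, 1)

Row-insert the values π_1, π_2, … into P one at a time, bumping the leftmost entry strictly greater than the inserted value down to the next row. The recording tableau Q records, in position (i, j), the step at which that cell was added to P.
  Insert 7 (step 1): P = [7];  Q = [1]
  Insert 1 (step 2): P = [1] / [7];  Q = [1] / [2]
  Insert 5 (step 3): P = [1, 5] / [7];  Q = [1, 3] / [2]
  Insert 4 (step 4): P = [1, 4] / [5] / [7];  Q = [1, 3] / [2] / [4]
  Insert 6 (step 5): P = [1, 4, 6] / [5] / [7];  Q = [1, 3, 5] / [2] / [4]
  Insert 2 (step 6): P = [1, 2, 6] / [4] / [5] / [7];  Q = [1, 3, 5] / [2] / [4] / [6]
  Insert 3 (step 7): P = [1, 2, 3] / [4, 6] / [5] / [7];  Q = [1, 3, 5] / [2, 7] / [4] / [6]
  Insert 8 (step 8): P = [1, 2, 3, 8] / [4, 6] / [5] / [7];  Q = [1, 3, 5, 8] / [2, 7] / [4] / [6]
Final shape: (4, 2, 1, 1).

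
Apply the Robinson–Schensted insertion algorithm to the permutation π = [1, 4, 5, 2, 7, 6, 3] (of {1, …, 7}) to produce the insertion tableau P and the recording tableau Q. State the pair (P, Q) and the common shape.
P = [1, 2, 3, 6] / [4, 5] / [7];  Q = [1, 2, 3, 5] / [4, 6] / [7];  common shape = (4, 2, 1)

Row-insert the values π_1, π_2, … into P one at a time, bumping the leftmost entry strictly greater than the inserted value down to the next row. The recording tableau Q records, in position (i, j), the step at which that cell was added to P.
  Insert 1 (step 1): P = [1];  Q = [1]
  Insert 4 (step 2): P = [1, 4];  Q = [1, 2]
  Insert 5 (step 3): P = [1, 4, 5];  Q = [1, 2, 3]
  Insert 2 (step 4): P = [1, 2, 5] / [4];  Q = [1, 2, 3] / [4]
  Insert 7 (step 5): P = [1, 2, 5, 7] / [4];  Q = [1, 2, 3, 5] / [4]
  Insert 6 (step 6): P = [1, 2, 5, 6] / [4, 7];  Q = [1, 2, 3, 5] / [4, 6]
  Insert 3 (step 7): P = [1, 2, 3, 6] / [4, 5] / [7];  Q = [1, 2, 3, 5] / [4, 6] / [7]
Final shape: (4, 2, 1).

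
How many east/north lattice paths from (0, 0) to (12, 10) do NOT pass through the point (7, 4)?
Number of paths = 494186

Total paths from (0, 0) to (12, 10): C(22, 12) = 646646. Paths through (7, 4): (paths (0, 0) → (7, 4)) × (paths (7, 4) → (12, 10)) = C(11, 7) · C(11, 5) = 330 · 462 = 152460. Avoidance count = 646646 − 152460 = 494186.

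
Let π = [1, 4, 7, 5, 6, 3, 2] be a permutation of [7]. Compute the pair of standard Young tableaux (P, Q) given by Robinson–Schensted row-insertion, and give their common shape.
P = [1, 2, 5, 6] / [3] / [4] / [7];  Q = [1, 2, 3, 5] / [4] / [6] / [7];  common shape = (4, 1, 1, 1)

Row-insert the values π_1, π_2, … into P one at a time, bumping the leftmost entry strictly greater than the inserted value down to the next row. The recording tableau Q records, in position (i, j), the step at which that cell was added to P.
  Insert 1 (step 1): P = [1];  Q = [1]
  Insert 4 (step 2): P = [1, 4];  Q = [1, 2]
  Insert 7 (step 3): P = [1, 4, 7];  Q = [1, 2, 3]
  Insert 5 (step 4): P = [1, 4, 5] / [7];  Q = [1, 2, 3] / [4]
  Insert 6 (step 5): P = [1, 4, 5, 6] / [7];  Q = [1, 2, 3, 5] / [4]
  Insert 3 (step 6): P = [1, 3, 5, 6] / [4] / [7];  Q = [1, 2, 3, 5] / [4] / [6]
  Insert 2 (step 7): P = [1, 2, 5, 6] / [3] / [4] / [7];  Q = [1, 2, 3, 5] / [4] / [6] / [7]
Final shape: (4, 1, 1, 1).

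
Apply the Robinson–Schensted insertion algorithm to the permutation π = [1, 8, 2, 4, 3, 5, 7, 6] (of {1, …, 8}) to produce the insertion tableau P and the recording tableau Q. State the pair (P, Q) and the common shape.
P = [1, 2, 3, 5, 6] / [4, 7] / [8];  Q = [1, 2, 4, 6, 7] / [3, 8] / [5];  common shape = (5, 2, 1)

Row-insert the values π_1, π_2, … into P one at a time, bumping the leftmost entry strictly greater than the inserted value down to the next row. The recording tableau Q records, in position (i, j), the step at which that cell was added to P.
  Insert 1 (step 1): P = [1];  Q = [1]
  Insert 8 (step 2): P = [1, 8];  Q = [1, 2]
  Insert 2 (step 3): P = [1, 2] / [8];  Q = [1, 2] / [3]
  Insert 4 (step 4): P = [1, 2, 4] / [8];  Q = [1, 2, 4] / [3]
  Insert 3 (step 5): P = [1, 2, 3] / [4] / [8];  Q = [1, 2, 4] / [3] / [5]
  Insert 5 (step 6): P = [1, 2, 3, 5] / [4] / [8];  Q = [1, 2, 4, 6] / [3] / [5]
  Insert 7 (step 7): P = [1, 2, 3, 5, 7] / [4] / [8];  Q = [1, 2, 4, 6, 7] / [3] / [5]
  Insert 6 (step 8): P = [1, 2, 3, 5, 6] / [4, 7] / [8];  Q = [1, 2, 4, 6, 7] / [3, 8] / [5]
Final shape: (5, 2, 1).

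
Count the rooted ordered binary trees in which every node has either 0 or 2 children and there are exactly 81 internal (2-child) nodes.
C_81 = 4462290049988320482463241297506133183499654740

These full binary trees are counted by the Catalan number C_n = (1/(n + 1)) · C(2n, n). For n = 81: C_81 = (1/82) · C(162, 81) = 365907784099042279561985786395502921046971688680/82 = 4462290049988320482463241297506133183499654740.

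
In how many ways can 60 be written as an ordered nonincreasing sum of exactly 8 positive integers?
p(60, 8 parts) = 37638

Partitions of n into exactly k parts are in bijection with partitions of n − k into at most k parts (subtract 1 from each part). So p(60, exactly 8) = p(52, parts ≤ 8). Computing via the recurrence p(m, j) = p(m, j−1) + p(m−j, j) gives 37638.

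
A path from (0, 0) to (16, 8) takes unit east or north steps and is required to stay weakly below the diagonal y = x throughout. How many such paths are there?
Number of paths = 389367

By the reflection principle (André's argument), the number of monotone paths to (16, 8) with n ≤ m that never go above y = x is C(24, 16) − C(24, 17) = 735471 − 346104 = 389367.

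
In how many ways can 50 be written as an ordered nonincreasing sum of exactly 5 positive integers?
p(50, 5 parts) = 2611

Partitions of n into exactly k parts are in bijection with partitions of n − k into at most k parts (subtract 1 from each part). So p(50, exactly 5) = p(45, parts ≤ 5). Computing via the recurrence p(m, j) = p(m, j−1) + p(m−j, j) gives 2611.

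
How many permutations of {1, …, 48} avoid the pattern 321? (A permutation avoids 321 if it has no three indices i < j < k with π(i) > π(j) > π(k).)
C_48 = 131327898242169365477991900

These 321-avoiding permutations are counted by the Catalan number C_n = (1/(n + 1)) · C(2n, n). For n = 48: C_48 = (1/49) · C(96, 48) = 6435067013866298908421603100/49 = 131327898242169365477991900.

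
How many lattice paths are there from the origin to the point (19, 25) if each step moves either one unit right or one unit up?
Number of paths = 1408831480056

A monotone lattice path from (0, 0) to (19, 25) consists of 19 east steps and 25 north steps in some order, so it is determined by which 19 of the 44 steps are east. The count is C(44, 19) = 1408831480056.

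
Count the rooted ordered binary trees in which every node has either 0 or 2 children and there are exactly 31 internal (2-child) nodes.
C_31 = 14544636039226909

These full binary trees are counted by the Catalan number C_n = (1/(n + 1)) · C(2n, n). For n = 31: C_31 = (1/32) · C(62, 31) = 465428353255261088/32 = 14544636039226909.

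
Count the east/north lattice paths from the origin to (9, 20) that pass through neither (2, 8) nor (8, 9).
Number of paths = 7459605

Inclusion–exclusion. Total paths: C(29, 9) = 10015005. Through P₁: C(10, 2)·C(19, 7) = 2267460. Through P₂: C(17, 8)·C(12, 1) = 291720. Since P₁ is strictly southwest of P₂, a monotone path through both must visit P₁ then P₂; paths through both = C(10, 2)·C(7, 6)·C(12, 1) = 3780. Avoid both = 10015005 − 2267460 − 291720 + 3780 = 7459605.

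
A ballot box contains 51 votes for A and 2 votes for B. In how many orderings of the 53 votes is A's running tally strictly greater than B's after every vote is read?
Strict-lead orderings = 1274

Total orderings of the 53 votes with 51 for A: C(53, 51) = 1378. By the Bertrand ballot formula (Cycle Lemma / reflection principle), the number of orderings in which A is strictly ahead of B throughout is (p − q)/(p + q) · C(p + q, p) = (51 − 2)/(51 + 2) · 1378 = 1274.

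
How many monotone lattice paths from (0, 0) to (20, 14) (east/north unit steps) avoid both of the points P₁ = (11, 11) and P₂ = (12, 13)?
Number of paths = 1209024564

Inclusion–exclusion. Total paths: C(34, 20) = 1391975640. Through P₁: C(22, 11)·C(12, 9) = 155195040. Through P₂: C(25, 12)·C(9, 8) = 46802700. Since P₁ is strictly southwest of P₂, a monotone path through both must visit P₁ then P₂; paths through both = C(22, 11)·C(3, 1)·C(9, 8) = 19046664. Avoid both = 1391975640 − 155195040 − 46802700 + 19046664 = 1209024564.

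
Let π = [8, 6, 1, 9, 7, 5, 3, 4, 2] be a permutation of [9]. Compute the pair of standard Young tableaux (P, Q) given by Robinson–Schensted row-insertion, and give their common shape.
P = [1, 2, 4] / [3, 7] / [5, 9] / [6] / [8];  Q = [1, 4, 8] / [2, 5] / [3, 6] / [7] / [9];  common shape = (3, 2, 2, 1, 1)

Row-insert the values π_1, π_2, … into P one at a time, bumping the leftmost entry strictly greater than the inserted value down to the next row. The recording tableau Q records, in position (i, j), the step at which that cell was added to P.
  Insert 8 (step 1): P = [8];  Q = [1]
  Insert 6 (step 2): P = [6] / [8];  Q = [1] / [2]
  Insert 1 (step 3): P = [1] / [6] / [8];  Q = [1] / [2] / [3]
  Insert 9 (step 4): P = [1, 9] / [6] / [8];  Q = [1, 4] / [2] / [3]
  Insert 7 (step 5): P = [1, 7] / [6, 9] / [8];  Q = [1, 4] / [2, 5] / [3]
  Insert 5 (step 6): P = [1, 5] / [6, 7] / [8, 9];  Q = [1, 4] / [2, 5] / [3, 6]
  Insert 3 (step 7): P = [1, 3] / [5, 7] / [6, 9] / [8];  Q = [1, 4] / [2, 5] / [3, 6] / [7]
  Insert 4 (step 8): P = [1, 3, 4] / [5, 7] / [6, 9] / [8];  Q = [1, 4, 8] / [2, 5] / [3, 6] / [7]
  Insert 2 (step 9): P = [1, 2, 4] / [3, 7] / [5, 9] / [6] / [8];  Q = [1, 4, 8] / [2, 5] / [3, 6] / [7] / [9]
Final shape: (3, 2, 2, 1, 1).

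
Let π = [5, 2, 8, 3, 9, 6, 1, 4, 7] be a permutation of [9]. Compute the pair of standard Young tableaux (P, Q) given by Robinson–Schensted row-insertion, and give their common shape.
P = [1, 3, 4, 7] / [2, 6, 9] / [5, 8];  Q = [1, 3, 5, 9] / [2, 4, 6] / [7, 8];  common shape = (4, 3, 2)

Row-insert the values π_1, π_2, … into P one at a time, bumping the leftmost entry strictly greater than the inserted value down to the next row. The recording tableau Q records, in position (i, j), the step at which that cell was added to P.
  Insert 5 (step 1): P = [5];  Q = [1]
  Insert 2 (step 2): P = [2] / [5];  Q = [1] / [2]
  Insert 8 (step 3): P = [2, 8] / [5];  Q = [1, 3] / [2]
  Insert 3 (step 4): P = [2, 3] / [5, 8];  Q = [1, 3] / [2, 4]
  Insert 9 (step 5): P = [2, 3, 9] / [5, 8];  Q = [1, 3, 5] / [2, 4]
  Insert 6 (step 6): P = [2, 3, 6] / [5, 8, 9];  Q = [1, 3, 5] / [2, 4, 6]
  Insert 1 (step 7): P = [1, 3, 6] / [2, 8, 9] / [5];  Q = [1, 3, 5] / [2, 4, 6] / [7]
  Insert 4 (step 8): P = [1, 3, 4] / [2, 6, 9] / [5, 8];  Q = [1, 3, 5] / [2, 4, 6] / [7, 8]
  Insert 7 (step 9): P = [1, 3, 4, 7] / [2, 6, 9] / [5, 8];  Q = [1, 3, 5, 9] / [2, 4, 6] / [7, 8]
Final shape: (4, 3, 2).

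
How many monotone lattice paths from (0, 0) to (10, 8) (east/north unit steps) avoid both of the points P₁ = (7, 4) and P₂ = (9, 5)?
Number of paths = 28160

Inclusion–exclusion. Total paths: C(18, 10) = 43758. Through P₁: C(11, 7)·C(7, 3) = 11550. Through P₂: C(14, 9)·C(4, 1) = 8008. Since P₁ is strictly southwest of P₂, a monotone path through both must visit P₁ then P₂; paths through both = C(11, 7)·C(3, 2)·C(4, 1) = 3960. Avoid both = 43758 − 11550 − 8008 + 3960 = 28160.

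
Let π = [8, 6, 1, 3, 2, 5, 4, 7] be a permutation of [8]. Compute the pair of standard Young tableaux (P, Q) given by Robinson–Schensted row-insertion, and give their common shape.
P = [1, 2, 4, 7] / [3, 5] / [6] / [8];  Q = [1, 4, 6, 8] / [2, 7] / [3] / [5];  common shape = (4, 2, 1, 1)

Row-insert the values π_1, π_2, … into P one at a time, bumping the leftmost entry strictly greater than the inserted value down to the next row. The recording tableau Q records, in position (i, j), the step at which that cell was added to P.
  Insert 8 (step 1): P = [8];  Q = [1]
  Insert 6 (step 2): P = [6] / [8];  Q = [1] / [2]
  Insert 1 (step 3): P = [1] / [6] / [8];  Q = [1] / [2] / [3]
  Insert 3 (step 4): P = [1, 3] / [6] / [8];  Q = [1, 4] / [2] / [3]
  Insert 2 (step 5): P = [1, 2] / [3] / [6] / [8];  Q = [1, 4] / [2] / [3] / [5]
  Insert 5 (step 6): P = [1, 2, 5] / [3] / [6] / [8];  Q = [1, 4, 6] / [2] / [3] / [5]
  Insert 4 (step 7): P = [1, 2, 4] / [3, 5] / [6] / [8];  Q = [1, 4, 6] / [2, 7] / [3] / [5]
  Insert 7 (step 8): P = [1, 2, 4, 7] / [3, 5] / [6] / [8];  Q = [1, 4, 6, 8] / [2, 7] / [3] / [5]
Final shape: (4, 2, 1, 1).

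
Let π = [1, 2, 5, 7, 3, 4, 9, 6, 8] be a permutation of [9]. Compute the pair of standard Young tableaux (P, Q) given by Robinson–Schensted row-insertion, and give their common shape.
P = [1, 2, 3, 4, 6, 8] / [5, 7, 9];  Q = [1, 2, 3, 4, 7, 9] / [5, 6, 8];  common shape = (6, 3)

Row-insert the values π_1, π_2, … into P one at a time, bumping the leftmost entry strictly greater than the inserted value down to the next row. The recording tableau Q records, in position (i, j), the step at which that cell was added to P.
  Insert 1 (step 1): P = [1];  Q = [1]
  Insert 2 (step 2): P = [1, 2];  Q = [1, 2]
  Insert 5 (step 3): P = [1, 2, 5];  Q = [1, 2, 3]
  Insert 7 (step 4): P = [1, 2, 5, 7];  Q = [1, 2, 3, 4]
  Insert 3 (step 5): P = [1, 2, 3, 7] / [5];  Q = [1, 2, 3, 4] / [5]
  Insert 4 (step 6): P = [1, 2, 3, 4] / [5, 7];  Q = [1, 2, 3, 4] / [5, 6]
  Insert 9 (step 7): P = [1, 2, 3, 4, 9] / [5, 7];  Q = [1, 2, 3, 4, 7] / [5, 6]
  Insert 6 (step 8): P = [1, 2, 3, 4, 6] / [5, 7, 9];  Q = [1, 2, 3, 4, 7] / [5, 6, 8]
  Insert 8 (step 9): P = [1, 2, 3, 4, 6, 8] / [5, 7, 9];  Q = [1, 2, 3, 4, 7, 9] / [5, 6, 8]
Final shape: (6, 3).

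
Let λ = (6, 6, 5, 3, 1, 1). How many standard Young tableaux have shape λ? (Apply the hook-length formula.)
# SYT of shape (6, 6, 5, 3, 1, 1) = 1414214802

Hook-length formula: f^λ = n! / Π hook(c), product over all cells c of the Young diagram. For λ = (6, 6, 5, 3, 1, 1), n = 22 boxes. Hook lengths by row (left-to-right, top-to-bottom): [11, 8, 7, 5, 4, 2]; [10, 7, 6, 4, 3, 1]; [8, 5, 4, 2, 1]; [5, 2, 1]; [2]; [1]. Product of hooks = 794787840000. So f^λ = 22! / 794787840000 = 1124000727777607680000 / 794787840000 = 1414214802.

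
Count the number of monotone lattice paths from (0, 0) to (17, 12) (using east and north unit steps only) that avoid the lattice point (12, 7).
Number of paths = 39198159

Total paths from (0, 0) to (17, 12): C(29, 17) = 51895935. Paths through (12, 7): (paths (0, 0) → (12, 7)) × (paths (12, 7) → (17, 12)) = C(19, 12) · C(10, 5) = 50388 · 252 = 12697776. Avoidance count = 51895935 − 12697776 = 39198159.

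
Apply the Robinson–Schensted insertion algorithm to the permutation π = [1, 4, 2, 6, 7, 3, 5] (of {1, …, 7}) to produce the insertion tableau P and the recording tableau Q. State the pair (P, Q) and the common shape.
P = [1, 2, 3, 5] / [4, 6, 7];  Q = [1, 2, 4, 5] / [3, 6, 7];  common shape = (4, 3)

Row-insert the values π_1, π_2, … into P one at a time, bumping the leftmost entry strictly greater than the inserted value down to the next row. The recording tableau Q records, in position (i, j), the step at which that cell was added to P.
  Insert 1 (step 1): P = [1];  Q = [1]
  Insert 4 (step 2): P = [1, 4];  Q = [1, 2]
  Insert 2 (step 3): P = [1, 2] / [4];  Q = [1, 2] / [3]
  Insert 6 (step 4): P = [1, 2, 6] / [4];  Q = [1, 2, 4] / [3]
  Insert 7 (step 5): P = [1, 2, 6, 7] / [4];  Q = [1, 2, 4, 5] / [3]
  Insert 3 (step 6): P = [1, 2, 3, 7] / [4, 6];  Q = [1, 2, 4, 5] / [3, 6]
  Insert 5 (step 7): P = [1, 2, 3, 5] / [4, 6, 7];  Q = [1, 2, 4, 5] / [3, 6, 7]
Final shape: (4, 3).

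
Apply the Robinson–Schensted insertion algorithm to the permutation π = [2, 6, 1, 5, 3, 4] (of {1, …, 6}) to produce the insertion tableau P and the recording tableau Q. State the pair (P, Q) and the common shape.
P = [1, 3, 4] / [2, 5] / [6];  Q = [1, 2, 6] / [3, 4] / [5];  common shape = (3, 2, 1)

Row-insert the values π_1, π_2, … into P one at a time, bumping the leftmost entry strictly greater than the inserted value down to the next row. The recording tableau Q records, in position (i, j), the step at which that cell was added to P.
  Insert 2 (step 1): P = [2];  Q = [1]
  Insert 6 (step 2): P = [2, 6];  Q = [1, 2]
  Insert 1 (step 3): P = [1, 6] / [2];  Q = [1, 2] / [3]
  Insert 5 (step 4): P = [1, 5] / [2, 6];  Q = [1, 2] / [3, 4]
  Insert 3 (step 5): P = [1, 3] / [2, 5] / [6];  Q = [1, 2] / [3, 4] / [5]
  Insert 4 (step 6): P = [1, 3, 4] / [2, 5] / [6];  Q = [1, 2, 6] / [3, 4] / [5]
Final shape: (3, 2, 1).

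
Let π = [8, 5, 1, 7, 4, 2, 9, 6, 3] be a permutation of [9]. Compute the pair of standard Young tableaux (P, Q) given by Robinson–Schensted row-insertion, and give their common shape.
P = [1, 2, 3] / [4, 6, 9] / [5, 7] / [8];  Q = [1, 4, 7] / [2, 5, 8] / [3, 9] / [6];  common shape = (3, 3, 2, 1)

Row-insert the values π_1, π_2, … into P one at a time, bumping the leftmost entry strictly greater than the inserted value down to the next row. The recording tableau Q records, in position (i, j), the step at which that cell was added to P.
  Insert 8 (step 1): P = [8];  Q = [1]
  Insert 5 (step 2): P = [5] / [8];  Q = [1] / [2]
  Insert 1 (step 3): P = [1] / [5] / [8];  Q = [1] / [2] / [3]
  Insert 7 (step 4): P = [1, 7] / [5] / [8];  Q = [1, 4] / [2] / [3]
  Insert 4 (step 5): P = [1, 4] / [5, 7] / [8];  Q = [1, 4] / [2, 5] / [3]
  Insert 2 (step 6): P = [1, 2] / [4, 7] / [5] / [8];  Q = [1, 4] / [2, 5] / [3] / [6]
  Insert 9 (step 7): P = [1, 2, 9] / [4, 7] / [5] / [8];  Q = [1, 4, 7] / [2, 5] / [3] / [6]
  Insert 6 (step 8): P = [1, 2, 6] / [4, 7, 9] / [5] / [8];  Q = [1, 4, 7] / [2, 5, 8] / [3] / [6]
  Insert 3 (step 9): P = [1, 2, 3] / [4, 6, 9] / [5, 7] / [8];  Q = [1, 4, 7] / [2, 5, 8] / [3, 9] / [6]
Final shape: (3, 3, 2, 1).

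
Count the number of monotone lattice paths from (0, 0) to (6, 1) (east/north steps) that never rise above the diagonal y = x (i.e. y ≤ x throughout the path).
Number of paths = 6

By the reflection principle (André's argument), the number of monotone paths to (6, 1) with n ≤ m that never go above y = x is C(7, 6) − C(7, 7) = 7 − 1 = 6.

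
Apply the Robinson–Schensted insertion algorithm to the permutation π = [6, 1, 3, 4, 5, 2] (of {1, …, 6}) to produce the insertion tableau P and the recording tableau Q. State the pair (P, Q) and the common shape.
P = [1, 2, 4, 5] / [3] / [6];  Q = [1, 3, 4, 5] / [2] / [6];  common shape = (4, 1, 1)

Row-insert the values π_1, π_2, … into P one at a time, bumping the leftmost entry strictly greater than the inserted value down to the next row. The recording tableau Q records, in position (i, j), the step at which that cell was added to P.
  Insert 6 (step 1): P = [6];  Q = [1]
  Insert 1 (step 2): P = [1] / [6];  Q = [1] / [2]
  Insert 3 (step 3): P = [1, 3] / [6];  Q = [1, 3] / [2]
  Insert 4 (step 4): P = [1, 3, 4] / [6];  Q = [1, 3, 4] / [2]
  Insert 5 (step 5): P = [1, 3, 4, 5] / [6];  Q = [1, 3, 4, 5] / [2]
  Insert 2 (step 6): P = [1, 2, 4, 5] / [3] / [6];  Q = [1, 3, 4, 5] / [2] / [6]
Final shape: (4, 1, 1).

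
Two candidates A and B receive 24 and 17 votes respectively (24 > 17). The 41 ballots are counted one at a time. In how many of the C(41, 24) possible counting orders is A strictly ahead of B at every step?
Strict-lead orderings = 25880277150

Total orderings of the 41 votes with 24 for A: C(41, 24) = 151584480450. By the Bertrand ballot formula (Cycle Lemma / reflection principle), the number of orderings in which A is strictly ahead of B throughout is (p − q)/(p + q) · C(p + q, p) = (24 − 17)/(24 + 17) · 151584480450 = 25880277150.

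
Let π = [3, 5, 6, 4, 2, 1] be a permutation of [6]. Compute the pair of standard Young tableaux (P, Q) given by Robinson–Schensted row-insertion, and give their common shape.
P = [1, 4, 6] / [2] / [3] / [5];  Q = [1, 2, 3] / [4] / [5] / [6];  common shape = (3, 1, 1, 1)

Row-insert the values π_1, π_2, … into P one at a time, bumping the leftmost entry strictly greater than the inserted value down to the next row. The recording tableau Q records, in position (i, j), the step at which that cell was added to P.
  Insert 3 (step 1): P = [3];  Q = [1]
  Insert 5 (step 2): P = [3, 5];  Q = [1, 2]
  Insert 6 (step 3): P = [3, 5, 6];  Q = [1, 2, 3]
  Insert 4 (step 4): P = [3, 4, 6] / [5];  Q = [1, 2, 3] / [4]
  Insert 2 (step 5): P = [2, 4, 6] / [3] / [5];  Q = [1, 2, 3] / [4] / [5]
  Insert 1 (step 6): P = [1, 4, 6] / [2] / [3] / [5];  Q = [1, 2, 3] / [4] / [5] / [6]
Final shape: (3, 1, 1, 1).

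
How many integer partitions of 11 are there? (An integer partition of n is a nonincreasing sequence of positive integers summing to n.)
p(11) = 56

List all partitions of 11: 11, 10+1, 9+2, 9+1+1, 8+3, 8+2+1, 8+1+1+1, 7+4, 7+3+1, 7+2+2, 7+2+1+1, 7+1+1+1+1, 6+5, 6+4+1, 6+3+2, 6+3+1+1, 6+2+2+1, 6+2+1+1+1, 6+1+1+1+1+1, 5+5+1, 5+4+2, 5+4+1+1, 5+3+3, 5+3+2+1, 5+3+1+1+1, 5+2+2+2, 5+2+2+1+1, 5+2+1+1+1+1, 5+1+1+1+1+1+1, 4+4+3, … (56 total). Counting them gives p(11) = 56.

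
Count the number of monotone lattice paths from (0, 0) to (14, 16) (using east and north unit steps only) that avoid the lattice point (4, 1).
Number of paths = 129078875

Total paths from (0, 0) to (14, 16): C(30, 14) = 145422675. Paths through (4, 1): (paths (0, 0) → (4, 1)) × (paths (4, 1) → (14, 16)) = C(5, 4) · C(25, 10) = 5 · 3268760 = 16343800. Avoidance count = 145422675 − 16343800 = 129078875.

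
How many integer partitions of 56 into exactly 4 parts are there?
p(56, 4 parts) = 1285

Partitions of n into exactly k parts are in bijection with partitions of n − k into at most k parts (subtract 1 from each part). So p(56, exactly 4) = p(52, parts ≤ 4). Computing via the recurrence p(m, j) = p(m, j−1) + p(m−j, j) gives 1285.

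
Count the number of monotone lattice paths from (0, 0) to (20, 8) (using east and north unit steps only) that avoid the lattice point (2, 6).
Number of paths = 3102785

Total paths from (0, 0) to (20, 8): C(28, 20) = 3108105. Paths through (2, 6): (paths (0, 0) → (2, 6)) × (paths (2, 6) → (20, 8)) = C(8, 2) · C(20, 18) = 28 · 190 = 5320. Avoidance count = 3108105 − 5320 = 3102785.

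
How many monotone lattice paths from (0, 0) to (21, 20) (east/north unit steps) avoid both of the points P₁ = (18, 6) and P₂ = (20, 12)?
Number of paths = 267039194572

Inclusion–exclusion. Total paths: C(41, 21) = 269128937220. Through P₁: C(24, 18)·C(17, 3) = 91525280. Through P₂: C(32, 20)·C(9, 1) = 2032135560. Since P₁ is strictly southwest of P₂, a monotone path through both must visit P₁ then P₂; paths through both = C(24, 18)·C(8, 2)·C(9, 1) = 33918192. Avoid both = 269128937220 − 91525280 − 2032135560 + 33918192 = 267039194572.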